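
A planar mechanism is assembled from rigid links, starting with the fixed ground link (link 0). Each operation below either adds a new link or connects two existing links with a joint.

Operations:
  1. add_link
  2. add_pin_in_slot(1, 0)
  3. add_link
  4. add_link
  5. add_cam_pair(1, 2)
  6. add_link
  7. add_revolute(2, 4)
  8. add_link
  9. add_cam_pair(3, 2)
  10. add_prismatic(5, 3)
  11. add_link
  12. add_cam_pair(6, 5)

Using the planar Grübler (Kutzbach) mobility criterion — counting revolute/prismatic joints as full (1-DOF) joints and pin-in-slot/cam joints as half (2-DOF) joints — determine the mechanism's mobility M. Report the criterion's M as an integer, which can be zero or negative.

M = 10

link 0 = ground. State L|J1|J2 = 1|0|0
+link1  2|0|0
PS(1,0) f=2→J2  2|0|1
+link2  3|0|1
+link3  4|0|1
C(1,2) f=2→J2  4|0|2
+link4  5|0|2
R(2,4) f=1→J1  5|1|2
+link5  6|1|2
C(3,2) f=2→J2  6|1|3
P(5,3) f=1→J1  6|2|3
+link6  7|2|3
C(6,5) f=2→J2  7|2|4
M = 3(7−1)−2·2−4 = 18−4−4 = 10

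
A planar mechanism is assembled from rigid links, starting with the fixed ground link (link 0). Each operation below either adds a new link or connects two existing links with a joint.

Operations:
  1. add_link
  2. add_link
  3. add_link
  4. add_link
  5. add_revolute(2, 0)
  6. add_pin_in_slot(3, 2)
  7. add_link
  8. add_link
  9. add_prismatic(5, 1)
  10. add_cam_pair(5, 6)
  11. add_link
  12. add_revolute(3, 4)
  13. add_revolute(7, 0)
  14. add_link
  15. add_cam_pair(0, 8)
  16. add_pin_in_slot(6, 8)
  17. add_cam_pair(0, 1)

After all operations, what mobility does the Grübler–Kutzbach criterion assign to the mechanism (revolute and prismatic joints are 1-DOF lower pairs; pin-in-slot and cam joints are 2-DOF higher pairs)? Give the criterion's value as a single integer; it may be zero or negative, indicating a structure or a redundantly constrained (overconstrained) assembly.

M = 11

ground; <1,0,0>
#1 <2,0,0>
#2 <3,0,0>
#3 <4,0,0>
#4 <5,0,0>
R:2↔0 J1 <5,1,0>
PS:3↔2 J2 <5,1,1>
#5 <6,1,1>
#6 <7,1,1>
P:5↔1 J1 <7,2,1>
C:5↔6 J2 <7,2,2>
#7 <8,2,2>
R:3↔4 J1 <8,3,2>
R:7↔0 J1 <8,4,2>
#8 <9,4,2>
C:0↔8 J2 <9,4,3>
PS:6↔8 J2 <9,4,4>
C:0↔1 J2 <9,4,5>
3×8 − 2×4 − 1×5 = 11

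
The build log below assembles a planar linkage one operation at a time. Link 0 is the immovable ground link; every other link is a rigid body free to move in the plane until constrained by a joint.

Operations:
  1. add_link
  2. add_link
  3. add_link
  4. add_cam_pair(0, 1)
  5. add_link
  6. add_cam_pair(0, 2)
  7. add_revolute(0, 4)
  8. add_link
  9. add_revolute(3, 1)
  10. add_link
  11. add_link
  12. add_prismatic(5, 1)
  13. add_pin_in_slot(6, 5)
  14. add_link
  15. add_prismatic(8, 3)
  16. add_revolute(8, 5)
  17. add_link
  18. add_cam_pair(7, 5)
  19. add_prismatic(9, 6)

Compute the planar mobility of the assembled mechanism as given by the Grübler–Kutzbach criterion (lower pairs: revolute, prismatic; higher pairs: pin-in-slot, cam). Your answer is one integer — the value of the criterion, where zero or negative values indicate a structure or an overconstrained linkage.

M = 11

(L,J1,J2)=(1,0,0); link0 fixed
link1: (2,0,0)
link2: (3,0,0)
link3: (4,0,0)
C 0-1 [J2]: (4,0,1)
link4: (5,0,1)
C 0-2 [J2]: (5,0,2)
R 0-4 [J1]: (5,1,2)
link5: (6,1,2)
R 3-1 [J1]: (6,2,2)
link6: (7,2,2)
link7: (8,2,2)
P 5-1 [J1]: (8,3,2)
PS 6-5 [J2]: (8,3,3)
link8: (9,3,3)
P 8-3 [J1]: (9,4,3)
R 8-5 [J1]: (9,5,3)
link9: (10,5,3)
C 7-5 [J2]: (10,5,4)
P 9-6 [J1]: (10,6,4)
Grübler: 3·9 − 2·6 − 4 = 11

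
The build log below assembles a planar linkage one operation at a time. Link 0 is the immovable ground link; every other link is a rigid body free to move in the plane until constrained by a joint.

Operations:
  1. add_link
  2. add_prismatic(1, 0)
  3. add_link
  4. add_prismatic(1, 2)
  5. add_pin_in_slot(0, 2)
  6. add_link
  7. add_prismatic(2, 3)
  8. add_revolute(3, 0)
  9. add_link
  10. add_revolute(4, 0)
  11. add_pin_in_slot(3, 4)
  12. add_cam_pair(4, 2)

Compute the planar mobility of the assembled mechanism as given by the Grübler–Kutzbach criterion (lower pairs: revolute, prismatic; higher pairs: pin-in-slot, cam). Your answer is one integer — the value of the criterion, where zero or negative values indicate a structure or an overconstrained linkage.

M = -1

link 0 = ground. State L|J1|J2 = 1|0|0
+link1  2|0|0
P(1,0) f=1→J1  2|1|0
+link2  3|1|0
P(1,2) f=1→J1  3|2|0
PS(0,2) f=2→J2  3|2|1
+link3  4|2|1
P(2,3) f=1→J1  4|3|1
R(3,0) f=1→J1  4|4|1
+link4  5|4|1
R(4,0) f=1→J1  5|5|1
PS(3,4) f=2→J2  5|5|2
C(4,2) f=2→J2  5|5|3
M = 3(5−1)−2·5−3 = 12−10−3 = -1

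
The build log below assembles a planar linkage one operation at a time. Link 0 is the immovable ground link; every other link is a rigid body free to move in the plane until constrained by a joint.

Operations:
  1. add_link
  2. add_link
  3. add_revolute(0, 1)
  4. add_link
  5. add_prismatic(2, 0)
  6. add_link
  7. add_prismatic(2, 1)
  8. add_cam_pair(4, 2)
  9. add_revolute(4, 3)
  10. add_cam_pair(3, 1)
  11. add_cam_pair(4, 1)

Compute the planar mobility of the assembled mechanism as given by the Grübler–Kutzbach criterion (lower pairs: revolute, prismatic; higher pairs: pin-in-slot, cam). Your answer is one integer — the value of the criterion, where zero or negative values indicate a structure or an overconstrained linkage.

ground; <1,0,0>
#1 <2,0,0>
#2 <3,0,0>
R:0↔1 J1 <3,1,0>
#3 <4,1,0>
P:2↔0 J1 <4,2,0>
#4 <5,2,0>
P:2↔1 J1 <5,3,0>
C:4↔2 J2 <5,3,1>
R:4↔3 J1 <5,4,1>
C:3↔1 J2 <5,4,2>
C:4↔1 J2 <5,4,3>
3×4 − 2×4 − 1×3 = 1

M = 1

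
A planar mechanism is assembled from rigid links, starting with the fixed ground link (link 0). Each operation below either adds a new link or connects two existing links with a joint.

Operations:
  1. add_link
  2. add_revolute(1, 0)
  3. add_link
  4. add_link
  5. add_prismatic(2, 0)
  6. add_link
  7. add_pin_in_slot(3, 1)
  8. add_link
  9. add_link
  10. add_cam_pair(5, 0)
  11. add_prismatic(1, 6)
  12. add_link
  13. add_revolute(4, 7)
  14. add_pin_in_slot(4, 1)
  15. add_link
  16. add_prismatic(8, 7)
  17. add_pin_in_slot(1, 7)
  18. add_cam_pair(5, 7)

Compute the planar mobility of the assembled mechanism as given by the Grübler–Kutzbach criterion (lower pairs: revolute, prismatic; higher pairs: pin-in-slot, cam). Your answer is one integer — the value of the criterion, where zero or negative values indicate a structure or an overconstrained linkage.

(L,J1,J2)=(1,0,0); link0 fixed
link1: (2,0,0)
R 1-0 [J1]: (2,1,0)
link2: (3,1,0)
link3: (4,1,0)
P 2-0 [J1]: (4,2,0)
link4: (5,2,0)
PS 3-1 [J2]: (5,2,1)
link5: (6,2,1)
link6: (7,2,1)
C 5-0 [J2]: (7,2,2)
P 1-6 [J1]: (7,3,2)
link7: (8,3,2)
R 4-7 [J1]: (8,4,2)
PS 4-1 [J2]: (8,4,3)
link8: (9,4,3)
P 8-7 [J1]: (9,5,3)
PS 1-7 [J2]: (9,5,4)
C 5-7 [J2]: (9,5,5)
Grübler: 3·8 − 2·5 − 5 = 9

M = 9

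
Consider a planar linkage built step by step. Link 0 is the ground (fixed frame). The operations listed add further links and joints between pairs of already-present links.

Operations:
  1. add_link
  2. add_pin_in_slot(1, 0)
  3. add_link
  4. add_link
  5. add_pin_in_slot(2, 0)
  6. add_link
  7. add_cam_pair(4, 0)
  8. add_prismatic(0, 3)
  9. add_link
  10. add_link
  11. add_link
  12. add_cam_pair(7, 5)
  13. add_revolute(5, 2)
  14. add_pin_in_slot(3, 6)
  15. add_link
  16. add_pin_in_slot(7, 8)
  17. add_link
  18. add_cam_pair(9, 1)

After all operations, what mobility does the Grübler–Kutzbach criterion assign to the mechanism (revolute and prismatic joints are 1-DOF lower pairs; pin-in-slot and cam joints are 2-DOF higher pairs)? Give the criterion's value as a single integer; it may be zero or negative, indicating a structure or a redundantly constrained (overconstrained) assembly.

M = 16

link 0 = ground. State L|J1|J2 = 1|0|0
+link1  2|0|0
PS(1,0) f=2→J2  2|0|1
+link2  3|0|1
+link3  4|0|1
PS(2,0) f=2→J2  4|0|2
+link4  5|0|2
C(4,0) f=2→J2  5|0|3
P(0,3) f=1→J1  5|1|3
+link5  6|1|3
+link6  7|1|3
+link7  8|1|3
C(7,5) f=2→J2  8|1|4
R(5,2) f=1→J1  8|2|4
PS(3,6) f=2→J2  8|2|5
+link8  9|2|5
PS(7,8) f=2→J2  9|2|6
+link9  10|2|6
C(9,1) f=2→J2  10|2|7
M = 3(10−1)−2·2−7 = 27−4−7 = 16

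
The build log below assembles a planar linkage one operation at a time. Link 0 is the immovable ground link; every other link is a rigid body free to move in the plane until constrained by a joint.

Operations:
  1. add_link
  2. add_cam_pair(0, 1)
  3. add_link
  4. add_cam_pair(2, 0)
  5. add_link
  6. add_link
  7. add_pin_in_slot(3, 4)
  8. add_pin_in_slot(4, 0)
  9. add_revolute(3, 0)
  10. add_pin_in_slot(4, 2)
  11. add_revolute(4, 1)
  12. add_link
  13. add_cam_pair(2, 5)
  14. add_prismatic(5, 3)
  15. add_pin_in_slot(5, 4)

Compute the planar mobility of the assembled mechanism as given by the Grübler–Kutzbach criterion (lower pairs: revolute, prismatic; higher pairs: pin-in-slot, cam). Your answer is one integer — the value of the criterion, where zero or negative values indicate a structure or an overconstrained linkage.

[1;0;0] (link 0 is ground)
L+ [2;0;0]
C(0,1)∈J2 [2;0;1]
L+ [3;0;1]
C(2,0)∈J2 [3;0;2]
L+ [4;0;2]
L+ [5;0;2]
PS(3,4)∈J2 [5;0;3]
PS(4,0)∈J2 [5;0;4]
R(3,0)∈J1 [5;1;4]
PS(4,2)∈J2 [5;1;5]
R(4,1)∈J1 [5;2;5]
L+ [6;2;5]
C(2,5)∈J2 [6;2;6]
P(5,3)∈J1 [6;3;6]
PS(5,4)∈J2 [6;3;7]
mobility = 15 − 6 − 7 = 2

M = 2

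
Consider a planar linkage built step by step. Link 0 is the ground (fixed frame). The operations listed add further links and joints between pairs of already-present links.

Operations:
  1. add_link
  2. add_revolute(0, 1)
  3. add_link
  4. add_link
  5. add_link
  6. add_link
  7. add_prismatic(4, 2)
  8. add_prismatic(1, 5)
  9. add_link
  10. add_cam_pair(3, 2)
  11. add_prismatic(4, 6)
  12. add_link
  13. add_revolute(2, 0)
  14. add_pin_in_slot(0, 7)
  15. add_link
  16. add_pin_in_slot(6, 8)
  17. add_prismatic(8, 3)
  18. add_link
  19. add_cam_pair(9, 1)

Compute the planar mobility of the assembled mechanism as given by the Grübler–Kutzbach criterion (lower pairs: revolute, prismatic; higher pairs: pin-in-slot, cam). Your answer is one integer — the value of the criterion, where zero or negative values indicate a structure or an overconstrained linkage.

M = 11

ground; <1,0,0>
#1 <2,0,0>
R:0↔1 J1 <2,1,0>
#2 <3,1,0>
#3 <4,1,0>
#4 <5,1,0>
#5 <6,1,0>
P:4↔2 J1 <6,2,0>
P:1↔5 J1 <6,3,0>
#6 <7,3,0>
C:3↔2 J2 <7,3,1>
P:4↔6 J1 <7,4,1>
#7 <8,4,1>
R:2↔0 J1 <8,5,1>
PS:0↔7 J2 <8,5,2>
#8 <9,5,2>
PS:6↔8 J2 <9,5,3>
P:8↔3 J1 <9,6,3>
#9 <10,6,3>
C:9↔1 J2 <10,6,4>
3×9 − 2×6 − 1×4 = 11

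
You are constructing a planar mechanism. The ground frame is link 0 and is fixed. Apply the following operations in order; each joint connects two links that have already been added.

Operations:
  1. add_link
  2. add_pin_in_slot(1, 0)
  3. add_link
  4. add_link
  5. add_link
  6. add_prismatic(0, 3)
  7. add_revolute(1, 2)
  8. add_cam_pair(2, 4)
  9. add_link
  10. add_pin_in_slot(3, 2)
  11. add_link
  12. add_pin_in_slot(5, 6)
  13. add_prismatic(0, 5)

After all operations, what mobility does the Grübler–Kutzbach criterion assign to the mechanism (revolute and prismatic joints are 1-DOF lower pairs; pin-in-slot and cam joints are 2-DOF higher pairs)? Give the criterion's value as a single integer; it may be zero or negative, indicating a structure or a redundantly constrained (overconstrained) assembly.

(L,J1,J2)=(1,0,0); link0 fixed
link1: (2,0,0)
PS 1-0 [J2]: (2,0,1)
link2: (3,0,1)
link3: (4,0,1)
link4: (5,0,1)
P 0-3 [J1]: (5,1,1)
R 1-2 [J1]: (5,2,1)
C 2-4 [J2]: (5,2,2)
link5: (6,2,2)
PS 3-2 [J2]: (6,2,3)
link6: (7,2,3)
PS 5-6 [J2]: (7,2,4)
P 0-5 [J1]: (7,3,4)
Grübler: 3·6 − 2·3 − 4 = 8

M = 8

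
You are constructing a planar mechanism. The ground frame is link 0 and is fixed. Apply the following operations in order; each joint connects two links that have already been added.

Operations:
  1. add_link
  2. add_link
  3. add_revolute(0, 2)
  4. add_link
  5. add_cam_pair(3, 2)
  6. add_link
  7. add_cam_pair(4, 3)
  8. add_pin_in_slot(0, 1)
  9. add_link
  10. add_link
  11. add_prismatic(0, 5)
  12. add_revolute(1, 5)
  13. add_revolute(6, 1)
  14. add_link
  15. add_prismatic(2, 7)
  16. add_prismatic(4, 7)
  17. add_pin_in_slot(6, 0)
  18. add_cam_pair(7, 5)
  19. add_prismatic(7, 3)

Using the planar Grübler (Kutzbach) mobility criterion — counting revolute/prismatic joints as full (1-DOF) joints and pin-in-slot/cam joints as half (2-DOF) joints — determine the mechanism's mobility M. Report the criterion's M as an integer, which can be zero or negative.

ground; <1,0,0>
#1 <2,0,0>
#2 <3,0,0>
R:0↔2 J1 <3,1,0>
#3 <4,1,0>
C:3↔2 J2 <4,1,1>
#4 <5,1,1>
C:4↔3 J2 <5,1,2>
PS:0↔1 J2 <5,1,3>
#5 <6,1,3>
#6 <7,1,3>
P:0↔5 J1 <7,2,3>
R:1↔5 J1 <7,3,3>
R:6↔1 J1 <7,4,3>
#7 <8,4,3>
P:2↔7 J1 <8,5,3>
P:4↔7 J1 <8,6,3>
PS:6↔0 J2 <8,6,4>
C:7↔5 J2 <8,6,5>
P:7↔3 J1 <8,7,5>
3×7 − 2×7 − 1×5 = 2

M = 2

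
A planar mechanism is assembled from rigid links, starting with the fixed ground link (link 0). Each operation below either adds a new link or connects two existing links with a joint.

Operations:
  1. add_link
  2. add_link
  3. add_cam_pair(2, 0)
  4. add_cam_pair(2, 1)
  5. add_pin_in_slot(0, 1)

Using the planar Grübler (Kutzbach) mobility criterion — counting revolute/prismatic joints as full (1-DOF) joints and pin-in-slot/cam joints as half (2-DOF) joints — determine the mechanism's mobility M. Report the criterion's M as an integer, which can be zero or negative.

L=1 J1=0 J2=0
add link → L=2 J1=0 J2=0
add link → L=3 J1=0 J2=0
C@2,0 dof=2 J2 → L=3 J1=0 J2=1
C@2,1 dof=2 J2 → L=3 J1=0 J2=2
PS@0,1 dof=2 J2 → L=3 J1=0 J2=3
M=3(L−1)−2J1−J2=3·2−2·0−3=3

M = 3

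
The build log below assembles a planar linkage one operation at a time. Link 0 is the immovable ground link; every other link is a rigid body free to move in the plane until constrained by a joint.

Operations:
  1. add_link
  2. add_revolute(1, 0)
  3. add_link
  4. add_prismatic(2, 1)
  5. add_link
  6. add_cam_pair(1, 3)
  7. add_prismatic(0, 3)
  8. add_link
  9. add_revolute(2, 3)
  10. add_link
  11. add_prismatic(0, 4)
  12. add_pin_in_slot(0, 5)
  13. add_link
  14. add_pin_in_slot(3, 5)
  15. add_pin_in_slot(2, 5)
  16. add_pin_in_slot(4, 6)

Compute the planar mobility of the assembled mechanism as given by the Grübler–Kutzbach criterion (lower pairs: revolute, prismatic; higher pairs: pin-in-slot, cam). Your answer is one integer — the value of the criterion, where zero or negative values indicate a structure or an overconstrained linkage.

L=1 J1=0 J2=0
add link → L=2 J1=0 J2=0
R@1,0 dof=1 J1 → L=2 J1=1 J2=0
add link → L=3 J1=1 J2=0
P@2,1 dof=1 J1 → L=3 J1=2 J2=0
add link → L=4 J1=2 J2=0
C@1,3 dof=2 J2 → L=4 J1=2 J2=1
P@0,3 dof=1 J1 → L=4 J1=3 J2=1
add link → L=5 J1=3 J2=1
R@2,3 dof=1 J1 → L=5 J1=4 J2=1
add link → L=6 J1=4 J2=1
P@0,4 dof=1 J1 → L=6 J1=5 J2=1
PS@0,5 dof=2 J2 → L=6 J1=5 J2=2
add link → L=7 J1=5 J2=2
PS@3,5 dof=2 J2 → L=7 J1=5 J2=3
PS@2,5 dof=2 J2 → L=7 J1=5 J2=4
PS@4,6 dof=2 J2 → L=7 J1=5 J2=5
M=3(L−1)−2J1−J2=3·6−2·5−5=3

M = 3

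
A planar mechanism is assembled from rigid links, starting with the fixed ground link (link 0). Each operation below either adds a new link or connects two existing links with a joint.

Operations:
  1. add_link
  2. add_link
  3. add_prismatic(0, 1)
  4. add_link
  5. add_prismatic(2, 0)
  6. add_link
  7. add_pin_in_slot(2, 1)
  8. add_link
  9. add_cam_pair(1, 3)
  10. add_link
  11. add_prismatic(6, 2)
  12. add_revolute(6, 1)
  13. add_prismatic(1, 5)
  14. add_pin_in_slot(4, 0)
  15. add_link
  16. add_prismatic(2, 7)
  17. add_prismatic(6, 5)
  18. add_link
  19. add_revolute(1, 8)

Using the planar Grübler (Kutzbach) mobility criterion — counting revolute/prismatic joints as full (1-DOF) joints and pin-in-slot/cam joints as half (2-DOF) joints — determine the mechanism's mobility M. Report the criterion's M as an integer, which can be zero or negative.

M = 5

(L,J1,J2)=(1,0,0); link0 fixed
link1: (2,0,0)
link2: (3,0,0)
P 0-1 [J1]: (3,1,0)
link3: (4,1,0)
P 2-0 [J1]: (4,2,0)
link4: (5,2,0)
PS 2-1 [J2]: (5,2,1)
link5: (6,2,1)
C 1-3 [J2]: (6,2,2)
link6: (7,2,2)
P 6-2 [J1]: (7,3,2)
R 6-1 [J1]: (7,4,2)
P 1-5 [J1]: (7,5,2)
PS 4-0 [J2]: (7,5,3)
link7: (8,5,3)
P 2-7 [J1]: (8,6,3)
P 6-5 [J1]: (8,7,3)
link8: (9,7,3)
R 1-8 [J1]: (9,8,3)
Grübler: 3·8 − 2·8 − 3 = 5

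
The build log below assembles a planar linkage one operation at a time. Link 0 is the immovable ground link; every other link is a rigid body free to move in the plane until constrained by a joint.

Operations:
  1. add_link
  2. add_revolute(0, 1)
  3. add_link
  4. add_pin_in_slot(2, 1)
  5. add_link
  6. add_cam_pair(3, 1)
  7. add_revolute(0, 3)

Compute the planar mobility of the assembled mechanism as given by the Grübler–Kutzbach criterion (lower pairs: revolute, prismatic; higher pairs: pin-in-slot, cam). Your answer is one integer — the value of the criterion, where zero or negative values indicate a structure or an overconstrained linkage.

M = 3

ground; <1,0,0>
#1 <2,0,0>
R:0↔1 J1 <2,1,0>
#2 <3,1,0>
PS:2↔1 J2 <3,1,1>
#3 <4,1,1>
C:3↔1 J2 <4,1,2>
R:0↔3 J1 <4,2,2>
3×3 − 2×2 − 1×2 = 3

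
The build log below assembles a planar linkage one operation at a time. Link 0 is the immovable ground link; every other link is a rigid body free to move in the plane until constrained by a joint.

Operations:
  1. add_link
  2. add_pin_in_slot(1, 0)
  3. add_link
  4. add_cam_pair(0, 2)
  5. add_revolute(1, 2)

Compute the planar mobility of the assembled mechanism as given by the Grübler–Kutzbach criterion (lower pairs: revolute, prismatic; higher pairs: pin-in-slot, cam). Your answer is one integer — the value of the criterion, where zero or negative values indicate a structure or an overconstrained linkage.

M = 2

L=1 J1=0 J2=0
add link → L=2 J1=0 J2=0
PS@1,0 dof=2 J2 → L=2 J1=0 J2=1
add link → L=3 J1=0 J2=1
C@0,2 dof=2 J2 → L=3 J1=0 J2=2
R@1,2 dof=1 J1 → L=3 J1=1 J2=2
M=3(L−1)−2J1−J2=3·2−2·1−2=2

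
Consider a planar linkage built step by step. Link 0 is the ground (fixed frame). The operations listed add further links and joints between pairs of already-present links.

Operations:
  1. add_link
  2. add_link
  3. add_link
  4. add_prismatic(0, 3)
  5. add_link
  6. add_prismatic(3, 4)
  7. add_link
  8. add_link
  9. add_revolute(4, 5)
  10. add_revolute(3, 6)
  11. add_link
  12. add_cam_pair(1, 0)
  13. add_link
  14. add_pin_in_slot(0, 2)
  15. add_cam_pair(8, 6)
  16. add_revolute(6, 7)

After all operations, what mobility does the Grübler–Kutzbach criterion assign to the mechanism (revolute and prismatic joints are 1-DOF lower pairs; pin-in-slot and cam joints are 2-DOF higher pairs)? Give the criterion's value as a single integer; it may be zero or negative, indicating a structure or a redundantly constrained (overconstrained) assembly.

M = 11

[1;0;0] (link 0 is ground)
L+ [2;0;0]
L+ [3;0;0]
L+ [4;0;0]
P(0,3)∈J1 [4;1;0]
L+ [5;1;0]
P(3,4)∈J1 [5;2;0]
L+ [6;2;0]
L+ [7;2;0]
R(4,5)∈J1 [7;3;0]
R(3,6)∈J1 [7;4;0]
L+ [8;4;0]
C(1,0)∈J2 [8;4;1]
L+ [9;4;1]
PS(0,2)∈J2 [9;4;2]
C(8,6)∈J2 [9;4;3]
R(6,7)∈J1 [9;5;3]
mobility = 24 − 10 − 3 = 11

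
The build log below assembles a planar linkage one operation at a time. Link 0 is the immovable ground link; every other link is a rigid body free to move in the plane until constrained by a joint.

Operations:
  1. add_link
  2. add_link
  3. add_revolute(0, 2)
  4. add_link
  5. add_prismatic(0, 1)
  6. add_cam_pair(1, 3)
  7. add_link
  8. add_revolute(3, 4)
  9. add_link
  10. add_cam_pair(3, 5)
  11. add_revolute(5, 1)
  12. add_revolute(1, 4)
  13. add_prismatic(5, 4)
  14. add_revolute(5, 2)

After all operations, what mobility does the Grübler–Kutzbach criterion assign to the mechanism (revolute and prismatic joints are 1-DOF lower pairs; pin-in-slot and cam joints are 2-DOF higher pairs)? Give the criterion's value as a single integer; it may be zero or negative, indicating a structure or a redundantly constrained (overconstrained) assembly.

link 0 = ground. State L|J1|J2 = 1|0|0
+link1  2|0|0
+link2  3|0|0
R(0,2) f=1→J1  3|1|0
+link3  4|1|0
P(0,1) f=1→J1  4|2|0
C(1,3) f=2→J2  4|2|1
+link4  5|2|1
R(3,4) f=1→J1  5|3|1
+link5  6|3|1
C(3,5) f=2→J2  6|3|2
R(5,1) f=1→J1  6|4|2
R(1,4) f=1→J1  6|5|2
P(5,4) f=1→J1  6|6|2
R(5,2) f=1→J1  6|7|2
M = 3(6−1)−2·7−2 = 15−14−2 = -1

M = -1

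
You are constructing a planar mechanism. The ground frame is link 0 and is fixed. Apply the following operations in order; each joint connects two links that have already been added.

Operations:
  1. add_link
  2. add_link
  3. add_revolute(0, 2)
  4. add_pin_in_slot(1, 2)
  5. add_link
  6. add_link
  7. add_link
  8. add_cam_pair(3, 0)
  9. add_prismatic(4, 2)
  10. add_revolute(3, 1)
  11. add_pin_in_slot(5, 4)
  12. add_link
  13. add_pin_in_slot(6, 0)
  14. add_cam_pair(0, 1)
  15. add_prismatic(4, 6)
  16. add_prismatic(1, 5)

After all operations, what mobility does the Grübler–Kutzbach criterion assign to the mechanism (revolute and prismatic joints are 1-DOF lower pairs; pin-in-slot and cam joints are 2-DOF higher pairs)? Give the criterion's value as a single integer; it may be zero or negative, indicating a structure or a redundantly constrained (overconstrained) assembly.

M = 3

ground; <1,0,0>
#1 <2,0,0>
#2 <3,0,0>
R:0↔2 J1 <3,1,0>
PS:1↔2 J2 <3,1,1>
#3 <4,1,1>
#4 <5,1,1>
#5 <6,1,1>
C:3↔0 J2 <6,1,2>
P:4↔2 J1 <6,2,2>
R:3↔1 J1 <6,3,2>
PS:5↔4 J2 <6,3,3>
#6 <7,3,3>
PS:6↔0 J2 <7,3,4>
C:0↔1 J2 <7,3,5>
P:4↔6 J1 <7,4,5>
P:1↔5 J1 <7,5,5>
3×6 − 2×5 − 1×5 = 3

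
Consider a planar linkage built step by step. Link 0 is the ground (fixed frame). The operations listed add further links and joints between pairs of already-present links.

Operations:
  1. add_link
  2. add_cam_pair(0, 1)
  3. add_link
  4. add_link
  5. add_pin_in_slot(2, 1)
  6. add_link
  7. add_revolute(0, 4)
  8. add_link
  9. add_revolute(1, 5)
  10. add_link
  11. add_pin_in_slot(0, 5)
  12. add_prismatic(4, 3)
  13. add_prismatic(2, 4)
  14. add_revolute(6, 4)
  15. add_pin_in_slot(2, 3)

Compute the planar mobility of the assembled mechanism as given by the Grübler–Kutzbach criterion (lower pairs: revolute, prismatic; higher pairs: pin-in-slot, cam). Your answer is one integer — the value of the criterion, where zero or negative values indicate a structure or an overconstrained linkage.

M = 4

(L,J1,J2)=(1,0,0); link0 fixed
link1: (2,0,0)
C 0-1 [J2]: (2,0,1)
link2: (3,0,1)
link3: (4,0,1)
PS 2-1 [J2]: (4,0,2)
link4: (5,0,2)
R 0-4 [J1]: (5,1,2)
link5: (6,1,2)
R 1-5 [J1]: (6,2,2)
link6: (7,2,2)
PS 0-5 [J2]: (7,2,3)
P 4-3 [J1]: (7,3,3)
P 2-4 [J1]: (7,4,3)
R 6-4 [J1]: (7,5,3)
PS 2-3 [J2]: (7,5,4)
Grübler: 3·6 − 2·5 − 4 = 4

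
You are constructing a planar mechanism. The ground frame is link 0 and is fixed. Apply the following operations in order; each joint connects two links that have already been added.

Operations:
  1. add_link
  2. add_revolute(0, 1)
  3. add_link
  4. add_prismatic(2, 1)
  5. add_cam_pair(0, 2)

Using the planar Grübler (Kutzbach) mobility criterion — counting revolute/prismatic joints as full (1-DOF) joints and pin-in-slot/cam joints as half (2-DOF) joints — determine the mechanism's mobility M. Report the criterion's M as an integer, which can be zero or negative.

M = 1

L=1 J1=0 J2=0
add link → L=2 J1=0 J2=0
R@0,1 dof=1 J1 → L=2 J1=1 J2=0
add link → L=3 J1=1 J2=0
P@2,1 dof=1 J1 → L=3 J1=2 J2=0
C@0,2 dof=2 J2 → L=3 J1=2 J2=1
M=3(L−1)−2J1−J2=3·2−2·2−1=1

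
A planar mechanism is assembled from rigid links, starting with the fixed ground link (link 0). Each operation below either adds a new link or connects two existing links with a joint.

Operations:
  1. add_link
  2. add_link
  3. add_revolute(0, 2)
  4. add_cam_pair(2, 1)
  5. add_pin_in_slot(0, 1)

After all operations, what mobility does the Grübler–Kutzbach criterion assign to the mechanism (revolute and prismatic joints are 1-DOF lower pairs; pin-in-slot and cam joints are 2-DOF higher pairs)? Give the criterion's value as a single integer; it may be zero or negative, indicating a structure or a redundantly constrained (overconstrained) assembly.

ground; <1,0,0>
#1 <2,0,0>
#2 <3,0,0>
R:0↔2 J1 <3,1,0>
C:2↔1 J2 <3,1,1>
PS:0↔1 J2 <3,1,2>
3×2 − 2×1 − 1×2 = 2

M = 2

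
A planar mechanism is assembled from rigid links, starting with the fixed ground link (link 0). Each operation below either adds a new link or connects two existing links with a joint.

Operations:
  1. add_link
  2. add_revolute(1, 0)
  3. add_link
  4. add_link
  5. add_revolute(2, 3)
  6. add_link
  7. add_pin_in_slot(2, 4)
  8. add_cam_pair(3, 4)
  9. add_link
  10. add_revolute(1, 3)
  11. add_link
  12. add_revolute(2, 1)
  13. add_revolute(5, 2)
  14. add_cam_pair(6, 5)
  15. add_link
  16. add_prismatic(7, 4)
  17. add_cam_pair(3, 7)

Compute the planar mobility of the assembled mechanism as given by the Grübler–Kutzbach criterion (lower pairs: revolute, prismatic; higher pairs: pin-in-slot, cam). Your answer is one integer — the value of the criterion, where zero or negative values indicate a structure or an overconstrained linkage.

M = 5

L=1 J1=0 J2=0
add link → L=2 J1=0 J2=0
R@1,0 dof=1 J1 → L=2 J1=1 J2=0
add link → L=3 J1=1 J2=0
add link → L=4 J1=1 J2=0
R@2,3 dof=1 J1 → L=4 J1=2 J2=0
add link → L=5 J1=2 J2=0
PS@2,4 dof=2 J2 → L=5 J1=2 J2=1
C@3,4 dof=2 J2 → L=5 J1=2 J2=2
add link → L=6 J1=2 J2=2
R@1,3 dof=1 J1 → L=6 J1=3 J2=2
add link → L=7 J1=3 J2=2
R@2,1 dof=1 J1 → L=7 J1=4 J2=2
R@5,2 dof=1 J1 → L=7 J1=5 J2=2
C@6,5 dof=2 J2 → L=7 J1=5 J2=3
add link → L=8 J1=5 J2=3
P@7,4 dof=1 J1 → L=8 J1=6 J2=3
C@3,7 dof=2 J2 → L=8 J1=6 J2=4
M=3(L−1)−2J1−J2=3·7−2·6−4=5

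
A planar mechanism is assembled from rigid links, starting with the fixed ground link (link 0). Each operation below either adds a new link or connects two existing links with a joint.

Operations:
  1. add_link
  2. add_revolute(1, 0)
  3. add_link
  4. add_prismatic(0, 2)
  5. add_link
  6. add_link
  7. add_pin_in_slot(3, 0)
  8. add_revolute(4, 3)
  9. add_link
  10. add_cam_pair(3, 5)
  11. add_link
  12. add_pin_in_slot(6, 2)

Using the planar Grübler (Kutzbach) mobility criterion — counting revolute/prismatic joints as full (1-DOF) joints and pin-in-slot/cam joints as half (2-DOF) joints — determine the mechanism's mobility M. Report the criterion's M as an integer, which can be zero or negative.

M = 9

ground; <1,0,0>
#1 <2,0,0>
R:1↔0 J1 <2,1,0>
#2 <3,1,0>
P:0↔2 J1 <3,2,0>
#3 <4,2,0>
#4 <5,2,0>
PS:3↔0 J2 <5,2,1>
R:4↔3 J1 <5,3,1>
#5 <6,3,1>
C:3↔5 J2 <6,3,2>
#6 <7,3,2>
PS:6↔2 J2 <7,3,3>
3×6 − 2×3 − 1×3 = 9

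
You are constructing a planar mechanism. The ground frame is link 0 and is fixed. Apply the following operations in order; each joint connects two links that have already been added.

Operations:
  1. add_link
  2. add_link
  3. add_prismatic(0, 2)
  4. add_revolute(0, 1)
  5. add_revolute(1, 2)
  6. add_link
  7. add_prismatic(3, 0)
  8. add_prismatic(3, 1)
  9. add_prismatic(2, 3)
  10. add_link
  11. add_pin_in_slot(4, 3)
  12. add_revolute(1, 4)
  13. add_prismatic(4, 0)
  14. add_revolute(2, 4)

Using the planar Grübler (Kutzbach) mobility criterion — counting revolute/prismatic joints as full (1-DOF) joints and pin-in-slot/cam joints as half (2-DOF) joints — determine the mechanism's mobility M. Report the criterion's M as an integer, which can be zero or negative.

link 0 = ground. State L|J1|J2 = 1|0|0
+link1  2|0|0
+link2  3|0|0
P(0,2) f=1→J1  3|1|0
R(0,1) f=1→J1  3|2|0
R(1,2) f=1→J1  3|3|0
+link3  4|3|0
P(3,0) f=1→J1  4|4|0
P(3,1) f=1→J1  4|5|0
P(2,3) f=1→J1  4|6|0
+link4  5|6|0
PS(4,3) f=2→J2  5|6|1
R(1,4) f=1→J1  5|7|1
P(4,0) f=1→J1  5|8|1
R(2,4) f=1→J1  5|9|1
M = 3(5−1)−2·9−1 = 12−18−1 = -7

M = -7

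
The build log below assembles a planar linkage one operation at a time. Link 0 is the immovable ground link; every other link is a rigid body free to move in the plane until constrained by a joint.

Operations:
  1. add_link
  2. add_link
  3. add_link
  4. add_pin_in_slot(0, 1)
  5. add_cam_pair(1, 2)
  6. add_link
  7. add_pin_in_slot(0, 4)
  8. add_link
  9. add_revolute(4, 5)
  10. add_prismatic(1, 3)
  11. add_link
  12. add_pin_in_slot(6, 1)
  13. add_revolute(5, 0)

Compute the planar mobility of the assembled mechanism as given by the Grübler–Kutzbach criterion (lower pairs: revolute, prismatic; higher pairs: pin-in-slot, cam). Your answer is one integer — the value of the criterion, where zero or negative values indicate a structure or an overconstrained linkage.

link 0 = ground. State L|J1|J2 = 1|0|0
+link1  2|0|0
+link2  3|0|0
+link3  4|0|0
PS(0,1) f=2→J2  4|0|1
C(1,2) f=2→J2  4|0|2
+link4  5|0|2
PS(0,4) f=2→J2  5|0|3
+link5  6|0|3
R(4,5) f=1→J1  6|1|3
P(1,3) f=1→J1  6|2|3
+link6  7|2|3
PS(6,1) f=2→J2  7|2|4
R(5,0) f=1→J1  7|3|4
M = 3(7−1)−2·3−4 = 18−6−4 = 8

M = 8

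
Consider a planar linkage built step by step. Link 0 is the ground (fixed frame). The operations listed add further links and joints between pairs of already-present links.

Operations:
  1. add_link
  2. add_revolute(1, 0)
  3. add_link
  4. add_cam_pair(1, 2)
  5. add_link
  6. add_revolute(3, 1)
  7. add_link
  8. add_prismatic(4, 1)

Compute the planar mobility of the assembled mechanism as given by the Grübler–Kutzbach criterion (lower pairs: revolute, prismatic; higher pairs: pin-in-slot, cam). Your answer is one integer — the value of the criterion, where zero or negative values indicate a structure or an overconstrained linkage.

link 0 = ground. State L|J1|J2 = 1|0|0
+link1  2|0|0
R(1,0) f=1→J1  2|1|0
+link2  3|1|0
C(1,2) f=2→J2  3|1|1
+link3  4|1|1
R(3,1) f=1→J1  4|2|1
+link4  5|2|1
P(4,1) f=1→J1  5|3|1
M = 3(5−1)−2·3−1 = 12−6−1 = 5

M = 5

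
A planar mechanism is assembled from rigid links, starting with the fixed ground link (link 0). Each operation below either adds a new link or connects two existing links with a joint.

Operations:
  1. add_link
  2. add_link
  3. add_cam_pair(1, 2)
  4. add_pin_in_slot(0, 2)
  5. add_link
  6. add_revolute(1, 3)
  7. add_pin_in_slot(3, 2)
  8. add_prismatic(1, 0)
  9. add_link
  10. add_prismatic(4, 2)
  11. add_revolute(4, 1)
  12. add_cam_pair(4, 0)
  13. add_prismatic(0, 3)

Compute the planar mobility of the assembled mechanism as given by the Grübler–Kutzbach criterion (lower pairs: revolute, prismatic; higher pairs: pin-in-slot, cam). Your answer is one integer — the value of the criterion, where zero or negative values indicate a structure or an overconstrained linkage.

ground; <1,0,0>
#1 <2,0,0>
#2 <3,0,0>
C:1↔2 J2 <3,0,1>
PS:0↔2 J2 <3,0,2>
#3 <4,0,2>
R:1↔3 J1 <4,1,2>
PS:3↔2 J2 <4,1,3>
P:1↔0 J1 <4,2,3>
#4 <5,2,3>
P:4↔2 J1 <5,3,3>
R:4↔1 J1 <5,4,3>
C:4↔0 J2 <5,4,4>
P:0↔3 J1 <5,5,4>
3×4 − 2×5 − 1×4 = -2

M = -2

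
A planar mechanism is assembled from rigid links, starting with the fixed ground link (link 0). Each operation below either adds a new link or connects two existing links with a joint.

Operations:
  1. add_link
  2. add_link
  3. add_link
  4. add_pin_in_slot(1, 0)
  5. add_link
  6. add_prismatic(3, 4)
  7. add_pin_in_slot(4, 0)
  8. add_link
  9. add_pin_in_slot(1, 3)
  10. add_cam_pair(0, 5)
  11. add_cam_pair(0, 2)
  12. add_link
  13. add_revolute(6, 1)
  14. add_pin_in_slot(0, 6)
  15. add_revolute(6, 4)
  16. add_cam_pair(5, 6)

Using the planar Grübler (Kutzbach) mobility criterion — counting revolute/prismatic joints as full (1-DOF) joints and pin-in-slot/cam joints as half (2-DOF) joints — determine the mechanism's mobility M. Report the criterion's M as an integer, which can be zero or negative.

M = 5

link 0 = ground. State L|J1|J2 = 1|0|0
+link1  2|0|0
+link2  3|0|0
+link3  4|0|0
PS(1,0) f=2→J2  4|0|1
+link4  5|0|1
P(3,4) f=1→J1  5|1|1
PS(4,0) f=2→J2  5|1|2
+link5  6|1|2
PS(1,3) f=2→J2  6|1|3
C(0,5) f=2→J2  6|1|4
C(0,2) f=2→J2  6|1|5
+link6  7|1|5
R(6,1) f=1→J1  7|2|5
PS(0,6) f=2→J2  7|2|6
R(6,4) f=1→J1  7|3|6
C(5,6) f=2→J2  7|3|7
M = 3(7−1)−2·3−7 = 18−6−7 = 5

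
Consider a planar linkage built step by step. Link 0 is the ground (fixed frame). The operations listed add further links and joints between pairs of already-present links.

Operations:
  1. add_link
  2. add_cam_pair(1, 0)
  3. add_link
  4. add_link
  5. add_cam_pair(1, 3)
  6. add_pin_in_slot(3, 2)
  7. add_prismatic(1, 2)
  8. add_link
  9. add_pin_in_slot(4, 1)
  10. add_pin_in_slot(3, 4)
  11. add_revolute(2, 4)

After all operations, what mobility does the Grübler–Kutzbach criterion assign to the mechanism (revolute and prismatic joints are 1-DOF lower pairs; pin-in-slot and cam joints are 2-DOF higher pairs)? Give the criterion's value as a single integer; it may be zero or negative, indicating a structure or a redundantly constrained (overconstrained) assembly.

M = 3

ground; <1,0,0>
#1 <2,0,0>
C:1↔0 J2 <2,0,1>
#2 <3,0,1>
#3 <4,0,1>
C:1↔3 J2 <4,0,2>
PS:3↔2 J2 <4,0,3>
P:1↔2 J1 <4,1,3>
#4 <5,1,3>
PS:4↔1 J2 <5,1,4>
PS:3↔4 J2 <5,1,5>
R:2↔4 J1 <5,2,5>
3×4 − 2×2 − 1×5 = 3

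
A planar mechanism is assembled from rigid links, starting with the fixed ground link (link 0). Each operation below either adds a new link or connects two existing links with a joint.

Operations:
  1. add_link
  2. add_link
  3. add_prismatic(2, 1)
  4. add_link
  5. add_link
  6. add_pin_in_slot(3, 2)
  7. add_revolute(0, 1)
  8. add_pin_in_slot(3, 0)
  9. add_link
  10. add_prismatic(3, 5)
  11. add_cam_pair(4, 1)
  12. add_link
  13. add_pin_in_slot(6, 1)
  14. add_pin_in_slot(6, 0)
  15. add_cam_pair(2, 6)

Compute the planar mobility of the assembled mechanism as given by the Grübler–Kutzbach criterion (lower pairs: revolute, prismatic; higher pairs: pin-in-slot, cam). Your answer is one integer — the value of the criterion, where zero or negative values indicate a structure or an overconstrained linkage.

ground; <1,0,0>
#1 <2,0,0>
#2 <3,0,0>
P:2↔1 J1 <3,1,0>
#3 <4,1,0>
#4 <5,1,0>
PS:3↔2 J2 <5,1,1>
R:0↔1 J1 <5,2,1>
PS:3↔0 J2 <5,2,2>
#5 <6,2,2>
P:3↔5 J1 <6,3,2>
C:4↔1 J2 <6,3,3>
#6 <7,3,3>
PS:6↔1 J2 <7,3,4>
PS:6↔0 J2 <7,3,5>
C:2↔6 J2 <7,3,6>
3×6 − 2×3 − 1×6 = 6

M = 6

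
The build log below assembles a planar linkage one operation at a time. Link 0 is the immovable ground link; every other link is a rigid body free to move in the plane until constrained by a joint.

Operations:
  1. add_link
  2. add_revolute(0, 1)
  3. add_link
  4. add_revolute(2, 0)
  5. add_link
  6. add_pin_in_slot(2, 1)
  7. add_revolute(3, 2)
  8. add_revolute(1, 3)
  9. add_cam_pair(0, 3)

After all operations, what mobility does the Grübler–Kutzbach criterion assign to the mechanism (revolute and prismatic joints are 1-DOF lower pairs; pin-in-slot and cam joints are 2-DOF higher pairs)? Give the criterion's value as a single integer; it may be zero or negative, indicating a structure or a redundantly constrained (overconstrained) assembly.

ground; <1,0,0>
#1 <2,0,0>
R:0↔1 J1 <2,1,0>
#2 <3,1,0>
R:2↔0 J1 <3,2,0>
#3 <4,2,0>
PS:2↔1 J2 <4,2,1>
R:3↔2 J1 <4,3,1>
R:1↔3 J1 <4,4,1>
C:0↔3 J2 <4,4,2>
3×3 − 2×4 − 1×2 = -1

M = -1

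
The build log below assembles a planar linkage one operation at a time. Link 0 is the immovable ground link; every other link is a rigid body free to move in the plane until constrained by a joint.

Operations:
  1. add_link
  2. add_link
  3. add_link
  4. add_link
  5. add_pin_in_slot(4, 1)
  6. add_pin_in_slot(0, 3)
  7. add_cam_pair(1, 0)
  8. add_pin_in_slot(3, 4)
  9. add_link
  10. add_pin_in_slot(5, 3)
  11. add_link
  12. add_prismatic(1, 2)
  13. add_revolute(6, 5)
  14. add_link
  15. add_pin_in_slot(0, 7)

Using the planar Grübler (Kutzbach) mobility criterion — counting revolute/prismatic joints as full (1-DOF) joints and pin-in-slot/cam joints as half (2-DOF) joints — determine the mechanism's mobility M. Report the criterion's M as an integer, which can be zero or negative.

M = 11

ground; <1,0,0>
#1 <2,0,0>
#2 <3,0,0>
#3 <4,0,0>
#4 <5,0,0>
PS:4↔1 J2 <5,0,1>
PS:0↔3 J2 <5,0,2>
C:1↔0 J2 <5,0,3>
PS:3↔4 J2 <5,0,4>
#5 <6,0,4>
PS:5↔3 J2 <6,0,5>
#6 <7,0,5>
P:1↔2 J1 <7,1,5>
R:6↔5 J1 <7,2,5>
#7 <8,2,5>
PS:0↔7 J2 <8,2,6>
3×7 − 2×2 − 1×6 = 11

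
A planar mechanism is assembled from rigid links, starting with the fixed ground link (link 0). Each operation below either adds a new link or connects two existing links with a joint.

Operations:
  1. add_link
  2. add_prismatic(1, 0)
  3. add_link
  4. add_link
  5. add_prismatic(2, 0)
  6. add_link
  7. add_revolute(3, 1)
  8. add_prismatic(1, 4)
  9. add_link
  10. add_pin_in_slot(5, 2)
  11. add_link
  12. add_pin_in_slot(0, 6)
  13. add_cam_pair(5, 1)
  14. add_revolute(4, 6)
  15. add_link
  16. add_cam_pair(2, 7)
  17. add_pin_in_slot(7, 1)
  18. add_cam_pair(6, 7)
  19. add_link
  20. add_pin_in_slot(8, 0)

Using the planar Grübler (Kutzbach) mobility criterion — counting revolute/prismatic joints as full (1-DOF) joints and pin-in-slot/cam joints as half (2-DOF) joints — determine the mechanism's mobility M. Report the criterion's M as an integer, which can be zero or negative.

M = 7

(L,J1,J2)=(1,0,0); link0 fixed
link1: (2,0,0)
P 1-0 [J1]: (2,1,0)
link2: (3,1,0)
link3: (4,1,0)
P 2-0 [J1]: (4,2,0)
link4: (5,2,0)
R 3-1 [J1]: (5,3,0)
P 1-4 [J1]: (5,4,0)
link5: (6,4,0)
PS 5-2 [J2]: (6,4,1)
link6: (7,4,1)
PS 0-6 [J2]: (7,4,2)
C 5-1 [J2]: (7,4,3)
R 4-6 [J1]: (7,5,3)
link7: (8,5,3)
C 2-7 [J2]: (8,5,4)
PS 7-1 [J2]: (8,5,5)
C 6-7 [J2]: (8,5,6)
link8: (9,5,6)
PS 8-0 [J2]: (9,5,7)
Grübler: 3·8 − 2·5 − 7 = 7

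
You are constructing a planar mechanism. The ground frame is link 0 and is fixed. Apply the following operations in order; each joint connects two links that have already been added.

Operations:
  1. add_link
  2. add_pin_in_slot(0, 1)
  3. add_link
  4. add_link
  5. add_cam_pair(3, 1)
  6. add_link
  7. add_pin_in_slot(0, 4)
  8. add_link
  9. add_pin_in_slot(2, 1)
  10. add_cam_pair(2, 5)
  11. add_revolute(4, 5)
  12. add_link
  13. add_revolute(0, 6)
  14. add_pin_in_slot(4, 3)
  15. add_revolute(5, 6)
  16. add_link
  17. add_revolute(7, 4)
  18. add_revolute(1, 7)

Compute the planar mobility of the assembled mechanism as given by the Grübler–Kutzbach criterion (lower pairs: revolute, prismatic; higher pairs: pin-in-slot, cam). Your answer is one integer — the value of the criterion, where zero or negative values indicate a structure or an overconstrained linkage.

M = 5

link 0 = ground. State L|J1|J2 = 1|0|0
+link1  2|0|0
PS(0,1) f=2→J2  2|0|1
+link2  3|0|1
+link3  4|0|1
C(3,1) f=2→J2  4|0|2
+link4  5|0|2
PS(0,4) f=2→J2  5|0|3
+link5  6|0|3
PS(2,1) f=2→J2  6|0|4
C(2,5) f=2→J2  6|0|5
R(4,5) f=1→J1  6|1|5
+link6  7|1|5
R(0,6) f=1→J1  7|2|5
PS(4,3) f=2→J2  7|2|6
R(5,6) f=1→J1  7|3|6
+link7  8|3|6
R(7,4) f=1→J1  8|4|6
R(1,7) f=1→J1  8|5|6
M = 3(8−1)−2·5−6 = 21−10−6 = 5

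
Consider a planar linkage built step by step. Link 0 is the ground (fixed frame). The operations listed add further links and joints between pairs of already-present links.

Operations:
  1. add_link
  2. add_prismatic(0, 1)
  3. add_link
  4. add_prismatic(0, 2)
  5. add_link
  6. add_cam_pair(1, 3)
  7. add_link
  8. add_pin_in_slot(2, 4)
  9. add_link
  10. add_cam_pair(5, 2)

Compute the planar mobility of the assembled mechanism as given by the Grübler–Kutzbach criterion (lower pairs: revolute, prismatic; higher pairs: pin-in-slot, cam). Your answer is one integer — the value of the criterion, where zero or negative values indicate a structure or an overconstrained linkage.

L=1 J1=0 J2=0
add link → L=2 J1=0 J2=0
P@0,1 dof=1 J1 → L=2 J1=1 J2=0
add link → L=3 J1=1 J2=0
P@0,2 dof=1 J1 → L=3 J1=2 J2=0
add link → L=4 J1=2 J2=0
C@1,3 dof=2 J2 → L=4 J1=2 J2=1
add link → L=5 J1=2 J2=1
PS@2,4 dof=2 J2 → L=5 J1=2 J2=2
add link → L=6 J1=2 J2=2
C@5,2 dof=2 J2 → L=6 J1=2 J2=3
M=3(L−1)−2J1−J2=3·5−2·2−3=8

M = 8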